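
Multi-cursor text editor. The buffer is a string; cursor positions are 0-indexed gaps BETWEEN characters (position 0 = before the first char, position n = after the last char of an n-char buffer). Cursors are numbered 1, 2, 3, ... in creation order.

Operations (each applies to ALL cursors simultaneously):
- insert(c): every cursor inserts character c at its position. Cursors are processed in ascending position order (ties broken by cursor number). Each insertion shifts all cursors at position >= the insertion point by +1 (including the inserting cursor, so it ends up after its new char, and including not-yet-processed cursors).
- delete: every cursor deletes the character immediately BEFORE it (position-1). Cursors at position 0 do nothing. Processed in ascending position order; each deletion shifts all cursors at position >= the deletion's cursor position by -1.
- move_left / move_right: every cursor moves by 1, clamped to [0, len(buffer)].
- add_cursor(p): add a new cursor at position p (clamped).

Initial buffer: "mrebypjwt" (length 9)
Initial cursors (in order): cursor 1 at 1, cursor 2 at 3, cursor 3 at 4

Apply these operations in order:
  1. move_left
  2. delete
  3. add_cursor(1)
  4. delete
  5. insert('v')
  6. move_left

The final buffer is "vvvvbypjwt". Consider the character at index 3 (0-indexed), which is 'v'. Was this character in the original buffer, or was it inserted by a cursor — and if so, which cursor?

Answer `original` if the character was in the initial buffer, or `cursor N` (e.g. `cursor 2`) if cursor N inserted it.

Answer: cursor 4

Derivation:
After op 1 (move_left): buffer="mrebypjwt" (len 9), cursors c1@0 c2@2 c3@3, authorship .........
After op 2 (delete): buffer="mbypjwt" (len 7), cursors c1@0 c2@1 c3@1, authorship .......
After op 3 (add_cursor(1)): buffer="mbypjwt" (len 7), cursors c1@0 c2@1 c3@1 c4@1, authorship .......
After op 4 (delete): buffer="bypjwt" (len 6), cursors c1@0 c2@0 c3@0 c4@0, authorship ......
After op 5 (insert('v')): buffer="vvvvbypjwt" (len 10), cursors c1@4 c2@4 c3@4 c4@4, authorship 1234......
After op 6 (move_left): buffer="vvvvbypjwt" (len 10), cursors c1@3 c2@3 c3@3 c4@3, authorship 1234......
Authorship (.=original, N=cursor N): 1 2 3 4 . . . . . .
Index 3: author = 4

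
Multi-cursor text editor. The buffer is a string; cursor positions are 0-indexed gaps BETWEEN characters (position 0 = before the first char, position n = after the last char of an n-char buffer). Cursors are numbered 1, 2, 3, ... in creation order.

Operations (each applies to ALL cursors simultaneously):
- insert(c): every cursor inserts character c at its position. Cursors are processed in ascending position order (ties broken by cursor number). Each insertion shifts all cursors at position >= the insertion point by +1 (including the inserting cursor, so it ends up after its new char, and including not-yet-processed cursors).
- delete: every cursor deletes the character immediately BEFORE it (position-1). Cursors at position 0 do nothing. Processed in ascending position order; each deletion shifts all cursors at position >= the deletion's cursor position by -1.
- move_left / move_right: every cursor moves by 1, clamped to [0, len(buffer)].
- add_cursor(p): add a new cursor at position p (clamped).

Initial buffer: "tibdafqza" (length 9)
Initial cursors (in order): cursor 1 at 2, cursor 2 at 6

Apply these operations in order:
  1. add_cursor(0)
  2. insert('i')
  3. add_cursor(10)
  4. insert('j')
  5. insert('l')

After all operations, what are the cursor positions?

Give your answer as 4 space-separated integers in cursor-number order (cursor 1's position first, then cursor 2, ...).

Answer: 8 15 3 18

Derivation:
After op 1 (add_cursor(0)): buffer="tibdafqza" (len 9), cursors c3@0 c1@2 c2@6, authorship .........
After op 2 (insert('i')): buffer="itiibdafiqza" (len 12), cursors c3@1 c1@4 c2@9, authorship 3..1....2...
After op 3 (add_cursor(10)): buffer="itiibdafiqza" (len 12), cursors c3@1 c1@4 c2@9 c4@10, authorship 3..1....2...
After op 4 (insert('j')): buffer="ijtiijbdafijqjza" (len 16), cursors c3@2 c1@6 c2@12 c4@14, authorship 33..11....22.4..
After op 5 (insert('l')): buffer="ijltiijlbdafijlqjlza" (len 20), cursors c3@3 c1@8 c2@15 c4@18, authorship 333..111....222.44..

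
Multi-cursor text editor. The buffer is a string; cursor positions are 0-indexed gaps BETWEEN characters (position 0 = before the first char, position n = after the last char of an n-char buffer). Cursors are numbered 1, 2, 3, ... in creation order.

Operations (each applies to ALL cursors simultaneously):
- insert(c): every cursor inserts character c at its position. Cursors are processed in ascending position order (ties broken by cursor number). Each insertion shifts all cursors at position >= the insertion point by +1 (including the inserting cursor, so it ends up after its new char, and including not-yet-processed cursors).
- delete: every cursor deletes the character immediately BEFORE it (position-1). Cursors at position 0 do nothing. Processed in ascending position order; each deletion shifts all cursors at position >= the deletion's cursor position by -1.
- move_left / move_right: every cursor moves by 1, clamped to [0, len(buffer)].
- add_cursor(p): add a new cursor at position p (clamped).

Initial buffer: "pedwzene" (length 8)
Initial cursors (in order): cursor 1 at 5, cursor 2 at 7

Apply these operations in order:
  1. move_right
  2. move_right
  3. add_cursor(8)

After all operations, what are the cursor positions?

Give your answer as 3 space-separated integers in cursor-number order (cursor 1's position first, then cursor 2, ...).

Answer: 7 8 8

Derivation:
After op 1 (move_right): buffer="pedwzene" (len 8), cursors c1@6 c2@8, authorship ........
After op 2 (move_right): buffer="pedwzene" (len 8), cursors c1@7 c2@8, authorship ........
After op 3 (add_cursor(8)): buffer="pedwzene" (len 8), cursors c1@7 c2@8 c3@8, authorship ........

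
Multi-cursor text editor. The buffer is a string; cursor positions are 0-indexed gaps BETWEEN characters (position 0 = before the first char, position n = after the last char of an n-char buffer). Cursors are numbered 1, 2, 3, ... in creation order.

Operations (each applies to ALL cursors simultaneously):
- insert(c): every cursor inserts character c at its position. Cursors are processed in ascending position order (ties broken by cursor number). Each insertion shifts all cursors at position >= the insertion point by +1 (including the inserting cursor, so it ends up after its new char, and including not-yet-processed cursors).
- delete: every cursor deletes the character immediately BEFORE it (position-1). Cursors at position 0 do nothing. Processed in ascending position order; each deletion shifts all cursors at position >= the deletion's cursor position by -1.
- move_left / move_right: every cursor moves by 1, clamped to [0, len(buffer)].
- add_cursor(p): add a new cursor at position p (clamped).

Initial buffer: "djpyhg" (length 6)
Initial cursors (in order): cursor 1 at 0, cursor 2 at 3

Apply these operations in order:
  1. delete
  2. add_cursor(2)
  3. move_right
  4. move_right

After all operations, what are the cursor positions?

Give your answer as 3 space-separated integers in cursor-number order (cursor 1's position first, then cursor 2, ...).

Answer: 2 4 4

Derivation:
After op 1 (delete): buffer="djyhg" (len 5), cursors c1@0 c2@2, authorship .....
After op 2 (add_cursor(2)): buffer="djyhg" (len 5), cursors c1@0 c2@2 c3@2, authorship .....
After op 3 (move_right): buffer="djyhg" (len 5), cursors c1@1 c2@3 c3@3, authorship .....
After op 4 (move_right): buffer="djyhg" (len 5), cursors c1@2 c2@4 c3@4, authorship .....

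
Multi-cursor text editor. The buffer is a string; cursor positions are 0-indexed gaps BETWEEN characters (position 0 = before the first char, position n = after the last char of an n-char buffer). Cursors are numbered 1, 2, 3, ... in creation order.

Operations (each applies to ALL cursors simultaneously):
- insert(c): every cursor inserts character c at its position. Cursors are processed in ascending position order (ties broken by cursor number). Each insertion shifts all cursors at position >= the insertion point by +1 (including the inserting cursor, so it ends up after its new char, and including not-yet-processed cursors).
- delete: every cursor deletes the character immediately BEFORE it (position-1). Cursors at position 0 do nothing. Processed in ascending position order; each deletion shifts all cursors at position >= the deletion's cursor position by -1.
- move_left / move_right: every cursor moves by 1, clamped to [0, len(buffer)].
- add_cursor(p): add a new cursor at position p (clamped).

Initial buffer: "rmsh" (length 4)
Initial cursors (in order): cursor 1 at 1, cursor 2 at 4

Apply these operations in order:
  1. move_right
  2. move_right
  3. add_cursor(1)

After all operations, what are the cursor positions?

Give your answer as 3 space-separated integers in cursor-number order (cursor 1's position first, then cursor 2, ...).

After op 1 (move_right): buffer="rmsh" (len 4), cursors c1@2 c2@4, authorship ....
After op 2 (move_right): buffer="rmsh" (len 4), cursors c1@3 c2@4, authorship ....
After op 3 (add_cursor(1)): buffer="rmsh" (len 4), cursors c3@1 c1@3 c2@4, authorship ....

Answer: 3 4 1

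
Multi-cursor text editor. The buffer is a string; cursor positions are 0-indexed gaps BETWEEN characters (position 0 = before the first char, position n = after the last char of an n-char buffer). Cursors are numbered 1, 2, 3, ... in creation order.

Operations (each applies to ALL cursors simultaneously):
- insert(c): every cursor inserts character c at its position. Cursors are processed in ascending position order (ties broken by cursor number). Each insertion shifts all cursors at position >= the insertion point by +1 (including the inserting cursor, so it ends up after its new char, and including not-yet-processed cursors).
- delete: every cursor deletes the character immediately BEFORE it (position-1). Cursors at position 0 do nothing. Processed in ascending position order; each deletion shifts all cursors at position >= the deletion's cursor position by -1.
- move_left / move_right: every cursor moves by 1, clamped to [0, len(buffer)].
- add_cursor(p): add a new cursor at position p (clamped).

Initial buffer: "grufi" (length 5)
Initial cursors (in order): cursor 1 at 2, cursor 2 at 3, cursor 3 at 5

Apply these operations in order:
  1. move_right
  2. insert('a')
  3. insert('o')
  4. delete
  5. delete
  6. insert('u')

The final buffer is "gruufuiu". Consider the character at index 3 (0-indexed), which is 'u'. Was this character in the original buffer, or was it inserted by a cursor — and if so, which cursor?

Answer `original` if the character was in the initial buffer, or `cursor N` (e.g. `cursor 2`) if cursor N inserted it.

Answer: cursor 1

Derivation:
After op 1 (move_right): buffer="grufi" (len 5), cursors c1@3 c2@4 c3@5, authorship .....
After op 2 (insert('a')): buffer="gruafaia" (len 8), cursors c1@4 c2@6 c3@8, authorship ...1.2.3
After op 3 (insert('o')): buffer="gruaofaoiao" (len 11), cursors c1@5 c2@8 c3@11, authorship ...11.22.33
After op 4 (delete): buffer="gruafaia" (len 8), cursors c1@4 c2@6 c3@8, authorship ...1.2.3
After op 5 (delete): buffer="grufi" (len 5), cursors c1@3 c2@4 c3@5, authorship .....
After op 6 (insert('u')): buffer="gruufuiu" (len 8), cursors c1@4 c2@6 c3@8, authorship ...1.2.3
Authorship (.=original, N=cursor N): . . . 1 . 2 . 3
Index 3: author = 1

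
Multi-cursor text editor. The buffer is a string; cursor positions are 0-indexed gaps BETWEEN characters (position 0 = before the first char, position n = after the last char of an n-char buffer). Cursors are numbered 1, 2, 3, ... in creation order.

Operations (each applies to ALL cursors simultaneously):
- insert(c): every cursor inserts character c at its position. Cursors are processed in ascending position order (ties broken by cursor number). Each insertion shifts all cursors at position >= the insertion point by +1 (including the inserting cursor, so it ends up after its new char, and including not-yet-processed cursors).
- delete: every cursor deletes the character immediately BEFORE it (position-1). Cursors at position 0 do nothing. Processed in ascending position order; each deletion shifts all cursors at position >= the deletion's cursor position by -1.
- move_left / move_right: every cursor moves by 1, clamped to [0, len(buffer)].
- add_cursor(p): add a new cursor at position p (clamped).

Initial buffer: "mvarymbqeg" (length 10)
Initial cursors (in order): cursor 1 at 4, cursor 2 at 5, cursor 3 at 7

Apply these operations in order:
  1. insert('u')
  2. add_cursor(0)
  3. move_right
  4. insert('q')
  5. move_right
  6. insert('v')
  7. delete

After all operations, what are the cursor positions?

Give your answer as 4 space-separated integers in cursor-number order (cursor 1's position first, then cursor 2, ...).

After op 1 (insert('u')): buffer="mvaruyumbuqeg" (len 13), cursors c1@5 c2@7 c3@10, authorship ....1.2..3...
After op 2 (add_cursor(0)): buffer="mvaruyumbuqeg" (len 13), cursors c4@0 c1@5 c2@7 c3@10, authorship ....1.2..3...
After op 3 (move_right): buffer="mvaruyumbuqeg" (len 13), cursors c4@1 c1@6 c2@8 c3@11, authorship ....1.2..3...
After op 4 (insert('q')): buffer="mqvaruyqumqbuqqeg" (len 17), cursors c4@2 c1@8 c2@11 c3@15, authorship .4...1.12.2.3.3..
After op 5 (move_right): buffer="mqvaruyqumqbuqqeg" (len 17), cursors c4@3 c1@9 c2@12 c3@16, authorship .4...1.12.2.3.3..
After op 6 (insert('v')): buffer="mqvvaruyquvmqbvuqqevg" (len 21), cursors c4@4 c1@11 c2@15 c3@20, authorship .4.4..1.121.2.23.3.3.
After op 7 (delete): buffer="mqvaruyqumqbuqqeg" (len 17), cursors c4@3 c1@9 c2@12 c3@16, authorship .4...1.12.2.3.3..

Answer: 9 12 16 3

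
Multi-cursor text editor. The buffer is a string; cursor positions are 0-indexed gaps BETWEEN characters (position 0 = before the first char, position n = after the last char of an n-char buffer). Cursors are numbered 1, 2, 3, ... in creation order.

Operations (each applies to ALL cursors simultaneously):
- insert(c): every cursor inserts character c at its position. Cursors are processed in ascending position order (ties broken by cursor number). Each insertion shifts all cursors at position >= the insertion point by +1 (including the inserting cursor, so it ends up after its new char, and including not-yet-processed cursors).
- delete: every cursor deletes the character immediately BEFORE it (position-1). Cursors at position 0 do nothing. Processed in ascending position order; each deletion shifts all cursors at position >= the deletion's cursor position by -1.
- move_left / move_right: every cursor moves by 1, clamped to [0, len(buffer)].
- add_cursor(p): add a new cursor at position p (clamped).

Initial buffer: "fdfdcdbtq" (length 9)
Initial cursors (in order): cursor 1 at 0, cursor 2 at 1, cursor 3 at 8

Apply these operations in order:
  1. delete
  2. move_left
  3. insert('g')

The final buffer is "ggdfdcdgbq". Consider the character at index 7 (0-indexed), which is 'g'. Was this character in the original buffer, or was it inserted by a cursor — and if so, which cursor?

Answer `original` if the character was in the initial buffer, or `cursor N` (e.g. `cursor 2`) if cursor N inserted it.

Answer: cursor 3

Derivation:
After op 1 (delete): buffer="dfdcdbq" (len 7), cursors c1@0 c2@0 c3@6, authorship .......
After op 2 (move_left): buffer="dfdcdbq" (len 7), cursors c1@0 c2@0 c3@5, authorship .......
After op 3 (insert('g')): buffer="ggdfdcdgbq" (len 10), cursors c1@2 c2@2 c3@8, authorship 12.....3..
Authorship (.=original, N=cursor N): 1 2 . . . . . 3 . .
Index 7: author = 3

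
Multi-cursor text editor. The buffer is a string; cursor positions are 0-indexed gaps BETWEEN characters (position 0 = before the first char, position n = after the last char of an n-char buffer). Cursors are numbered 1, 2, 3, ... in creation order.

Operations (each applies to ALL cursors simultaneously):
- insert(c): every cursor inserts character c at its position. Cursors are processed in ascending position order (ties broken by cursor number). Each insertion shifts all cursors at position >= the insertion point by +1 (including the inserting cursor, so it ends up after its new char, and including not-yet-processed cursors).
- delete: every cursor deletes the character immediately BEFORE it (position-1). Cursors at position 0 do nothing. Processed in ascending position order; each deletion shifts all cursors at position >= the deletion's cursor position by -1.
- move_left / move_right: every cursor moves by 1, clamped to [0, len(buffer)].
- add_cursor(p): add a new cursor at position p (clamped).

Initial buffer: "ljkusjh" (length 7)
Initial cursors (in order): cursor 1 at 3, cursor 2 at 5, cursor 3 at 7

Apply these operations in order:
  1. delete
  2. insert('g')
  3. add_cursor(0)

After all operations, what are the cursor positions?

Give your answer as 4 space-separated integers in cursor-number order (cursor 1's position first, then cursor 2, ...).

Answer: 3 5 7 0

Derivation:
After op 1 (delete): buffer="ljuj" (len 4), cursors c1@2 c2@3 c3@4, authorship ....
After op 2 (insert('g')): buffer="ljgugjg" (len 7), cursors c1@3 c2@5 c3@7, authorship ..1.2.3
After op 3 (add_cursor(0)): buffer="ljgugjg" (len 7), cursors c4@0 c1@3 c2@5 c3@7, authorship ..1.2.3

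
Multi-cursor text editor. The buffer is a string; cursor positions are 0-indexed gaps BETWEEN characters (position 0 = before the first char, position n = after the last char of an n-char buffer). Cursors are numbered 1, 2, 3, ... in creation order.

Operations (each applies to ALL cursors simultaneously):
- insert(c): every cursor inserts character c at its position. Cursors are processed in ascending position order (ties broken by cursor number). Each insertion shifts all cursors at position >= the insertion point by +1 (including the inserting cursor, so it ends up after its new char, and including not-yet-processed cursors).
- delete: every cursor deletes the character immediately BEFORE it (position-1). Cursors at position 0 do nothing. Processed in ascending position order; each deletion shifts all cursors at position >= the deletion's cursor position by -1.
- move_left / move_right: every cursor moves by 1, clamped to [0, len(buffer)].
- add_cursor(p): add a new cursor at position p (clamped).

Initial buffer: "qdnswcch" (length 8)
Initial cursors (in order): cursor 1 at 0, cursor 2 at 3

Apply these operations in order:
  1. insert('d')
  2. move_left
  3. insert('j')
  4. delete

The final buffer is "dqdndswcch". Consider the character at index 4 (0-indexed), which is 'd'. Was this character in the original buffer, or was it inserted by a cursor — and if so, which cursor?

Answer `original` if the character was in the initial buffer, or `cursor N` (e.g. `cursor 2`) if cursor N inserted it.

After op 1 (insert('d')): buffer="dqdndswcch" (len 10), cursors c1@1 c2@5, authorship 1...2.....
After op 2 (move_left): buffer="dqdndswcch" (len 10), cursors c1@0 c2@4, authorship 1...2.....
After op 3 (insert('j')): buffer="jdqdnjdswcch" (len 12), cursors c1@1 c2@6, authorship 11...22.....
After op 4 (delete): buffer="dqdndswcch" (len 10), cursors c1@0 c2@4, authorship 1...2.....
Authorship (.=original, N=cursor N): 1 . . . 2 . . . . .
Index 4: author = 2

Answer: cursor 2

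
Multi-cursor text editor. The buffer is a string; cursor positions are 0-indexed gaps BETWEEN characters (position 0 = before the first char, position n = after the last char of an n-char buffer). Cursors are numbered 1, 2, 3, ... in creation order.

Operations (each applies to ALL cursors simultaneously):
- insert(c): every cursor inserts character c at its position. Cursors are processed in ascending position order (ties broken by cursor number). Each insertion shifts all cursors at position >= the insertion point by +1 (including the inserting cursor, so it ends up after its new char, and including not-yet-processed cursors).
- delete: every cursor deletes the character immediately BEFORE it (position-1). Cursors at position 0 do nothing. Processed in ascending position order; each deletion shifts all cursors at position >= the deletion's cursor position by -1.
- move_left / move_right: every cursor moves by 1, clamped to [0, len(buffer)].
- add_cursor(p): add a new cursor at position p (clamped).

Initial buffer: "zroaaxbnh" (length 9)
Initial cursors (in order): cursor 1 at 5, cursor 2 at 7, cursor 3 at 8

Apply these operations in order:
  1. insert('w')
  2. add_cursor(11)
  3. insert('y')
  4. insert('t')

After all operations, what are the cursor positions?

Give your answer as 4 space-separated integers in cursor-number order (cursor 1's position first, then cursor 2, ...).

Answer: 8 13 19 19

Derivation:
After op 1 (insert('w')): buffer="zroaawxbwnwh" (len 12), cursors c1@6 c2@9 c3@11, authorship .....1..2.3.
After op 2 (add_cursor(11)): buffer="zroaawxbwnwh" (len 12), cursors c1@6 c2@9 c3@11 c4@11, authorship .....1..2.3.
After op 3 (insert('y')): buffer="zroaawyxbwynwyyh" (len 16), cursors c1@7 c2@11 c3@15 c4@15, authorship .....11..22.334.
After op 4 (insert('t')): buffer="zroaawytxbwytnwyytth" (len 20), cursors c1@8 c2@13 c3@19 c4@19, authorship .....111..222.33434.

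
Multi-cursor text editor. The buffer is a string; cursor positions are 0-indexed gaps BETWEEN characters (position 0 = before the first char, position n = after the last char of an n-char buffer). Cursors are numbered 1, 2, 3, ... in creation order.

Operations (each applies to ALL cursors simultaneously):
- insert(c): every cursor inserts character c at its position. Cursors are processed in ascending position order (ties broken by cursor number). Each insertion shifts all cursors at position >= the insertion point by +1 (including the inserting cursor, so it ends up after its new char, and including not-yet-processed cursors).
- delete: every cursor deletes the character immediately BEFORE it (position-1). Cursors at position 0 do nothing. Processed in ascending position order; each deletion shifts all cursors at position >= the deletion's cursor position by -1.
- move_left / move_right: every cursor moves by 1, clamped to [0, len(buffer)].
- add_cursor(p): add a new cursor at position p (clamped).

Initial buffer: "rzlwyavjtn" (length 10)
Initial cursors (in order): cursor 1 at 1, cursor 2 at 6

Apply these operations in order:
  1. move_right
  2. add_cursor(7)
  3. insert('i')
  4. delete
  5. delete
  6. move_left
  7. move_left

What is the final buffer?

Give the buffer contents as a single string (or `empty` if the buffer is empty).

Answer: rlwyjtn

Derivation:
After op 1 (move_right): buffer="rzlwyavjtn" (len 10), cursors c1@2 c2@7, authorship ..........
After op 2 (add_cursor(7)): buffer="rzlwyavjtn" (len 10), cursors c1@2 c2@7 c3@7, authorship ..........
After op 3 (insert('i')): buffer="rzilwyaviijtn" (len 13), cursors c1@3 c2@10 c3@10, authorship ..1.....23...
After op 4 (delete): buffer="rzlwyavjtn" (len 10), cursors c1@2 c2@7 c3@7, authorship ..........
After op 5 (delete): buffer="rlwyjtn" (len 7), cursors c1@1 c2@4 c3@4, authorship .......
After op 6 (move_left): buffer="rlwyjtn" (len 7), cursors c1@0 c2@3 c3@3, authorship .......
After op 7 (move_left): buffer="rlwyjtn" (len 7), cursors c1@0 c2@2 c3@2, authorship .......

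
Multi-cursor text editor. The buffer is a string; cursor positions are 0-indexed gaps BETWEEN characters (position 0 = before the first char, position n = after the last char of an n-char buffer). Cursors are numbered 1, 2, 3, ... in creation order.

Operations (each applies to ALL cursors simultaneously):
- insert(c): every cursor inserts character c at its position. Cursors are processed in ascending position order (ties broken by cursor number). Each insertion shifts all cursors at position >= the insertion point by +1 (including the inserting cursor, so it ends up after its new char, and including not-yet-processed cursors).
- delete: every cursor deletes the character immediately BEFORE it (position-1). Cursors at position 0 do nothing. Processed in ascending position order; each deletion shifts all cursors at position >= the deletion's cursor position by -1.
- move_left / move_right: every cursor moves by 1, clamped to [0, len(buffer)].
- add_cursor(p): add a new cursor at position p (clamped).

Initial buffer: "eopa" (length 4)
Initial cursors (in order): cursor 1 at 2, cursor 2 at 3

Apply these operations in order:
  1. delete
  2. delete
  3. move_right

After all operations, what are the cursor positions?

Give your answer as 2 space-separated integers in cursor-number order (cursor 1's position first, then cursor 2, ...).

After op 1 (delete): buffer="ea" (len 2), cursors c1@1 c2@1, authorship ..
After op 2 (delete): buffer="a" (len 1), cursors c1@0 c2@0, authorship .
After op 3 (move_right): buffer="a" (len 1), cursors c1@1 c2@1, authorship .

Answer: 1 1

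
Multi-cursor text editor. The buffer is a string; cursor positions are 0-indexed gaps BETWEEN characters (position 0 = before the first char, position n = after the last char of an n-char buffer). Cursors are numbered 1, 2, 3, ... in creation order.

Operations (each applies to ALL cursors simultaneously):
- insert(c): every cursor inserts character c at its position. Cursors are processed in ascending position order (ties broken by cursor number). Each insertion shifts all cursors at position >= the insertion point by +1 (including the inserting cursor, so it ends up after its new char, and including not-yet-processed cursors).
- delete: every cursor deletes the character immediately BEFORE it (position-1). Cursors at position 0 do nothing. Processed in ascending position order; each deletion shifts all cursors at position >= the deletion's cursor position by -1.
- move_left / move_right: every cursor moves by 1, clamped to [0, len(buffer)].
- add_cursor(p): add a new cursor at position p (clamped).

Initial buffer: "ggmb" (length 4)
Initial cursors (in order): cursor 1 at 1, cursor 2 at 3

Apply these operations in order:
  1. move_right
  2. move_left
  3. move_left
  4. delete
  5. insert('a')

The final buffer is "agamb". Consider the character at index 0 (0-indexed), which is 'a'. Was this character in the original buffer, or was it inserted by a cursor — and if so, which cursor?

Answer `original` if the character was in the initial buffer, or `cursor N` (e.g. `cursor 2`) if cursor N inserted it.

Answer: cursor 1

Derivation:
After op 1 (move_right): buffer="ggmb" (len 4), cursors c1@2 c2@4, authorship ....
After op 2 (move_left): buffer="ggmb" (len 4), cursors c1@1 c2@3, authorship ....
After op 3 (move_left): buffer="ggmb" (len 4), cursors c1@0 c2@2, authorship ....
After op 4 (delete): buffer="gmb" (len 3), cursors c1@0 c2@1, authorship ...
After op 5 (insert('a')): buffer="agamb" (len 5), cursors c1@1 c2@3, authorship 1.2..
Authorship (.=original, N=cursor N): 1 . 2 . .
Index 0: author = 1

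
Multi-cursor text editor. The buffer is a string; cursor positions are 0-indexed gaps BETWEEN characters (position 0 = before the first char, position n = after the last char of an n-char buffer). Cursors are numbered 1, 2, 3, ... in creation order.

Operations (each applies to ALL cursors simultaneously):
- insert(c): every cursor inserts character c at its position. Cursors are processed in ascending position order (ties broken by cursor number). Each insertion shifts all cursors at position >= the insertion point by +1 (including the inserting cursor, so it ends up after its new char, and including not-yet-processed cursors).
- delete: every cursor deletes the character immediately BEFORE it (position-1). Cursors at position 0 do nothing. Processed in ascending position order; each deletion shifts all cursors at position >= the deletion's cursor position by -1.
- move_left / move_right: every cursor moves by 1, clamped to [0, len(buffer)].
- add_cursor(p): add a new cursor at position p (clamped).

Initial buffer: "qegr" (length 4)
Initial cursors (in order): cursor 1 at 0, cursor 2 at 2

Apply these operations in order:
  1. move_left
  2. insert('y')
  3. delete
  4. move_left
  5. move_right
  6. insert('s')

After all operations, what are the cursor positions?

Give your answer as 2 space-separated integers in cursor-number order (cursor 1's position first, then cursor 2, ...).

After op 1 (move_left): buffer="qegr" (len 4), cursors c1@0 c2@1, authorship ....
After op 2 (insert('y')): buffer="yqyegr" (len 6), cursors c1@1 c2@3, authorship 1.2...
After op 3 (delete): buffer="qegr" (len 4), cursors c1@0 c2@1, authorship ....
After op 4 (move_left): buffer="qegr" (len 4), cursors c1@0 c2@0, authorship ....
After op 5 (move_right): buffer="qegr" (len 4), cursors c1@1 c2@1, authorship ....
After op 6 (insert('s')): buffer="qssegr" (len 6), cursors c1@3 c2@3, authorship .12...

Answer: 3 3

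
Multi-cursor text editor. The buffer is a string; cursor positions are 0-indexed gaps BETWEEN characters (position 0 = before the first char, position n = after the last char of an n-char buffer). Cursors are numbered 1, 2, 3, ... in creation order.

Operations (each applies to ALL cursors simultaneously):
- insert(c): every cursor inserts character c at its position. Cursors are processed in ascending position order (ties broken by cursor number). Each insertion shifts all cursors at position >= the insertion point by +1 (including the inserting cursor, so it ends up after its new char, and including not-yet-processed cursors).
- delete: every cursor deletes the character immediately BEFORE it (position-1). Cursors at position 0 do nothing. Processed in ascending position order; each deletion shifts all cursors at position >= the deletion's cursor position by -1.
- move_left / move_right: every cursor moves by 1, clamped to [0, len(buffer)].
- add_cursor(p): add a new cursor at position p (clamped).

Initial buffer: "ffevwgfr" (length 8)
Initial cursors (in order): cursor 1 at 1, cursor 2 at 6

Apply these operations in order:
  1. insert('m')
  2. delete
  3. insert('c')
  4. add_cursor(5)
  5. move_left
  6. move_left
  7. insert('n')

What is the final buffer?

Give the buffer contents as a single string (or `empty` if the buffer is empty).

Answer: nfcfnevwngcfr

Derivation:
After op 1 (insert('m')): buffer="fmfevwgmfr" (len 10), cursors c1@2 c2@8, authorship .1.....2..
After op 2 (delete): buffer="ffevwgfr" (len 8), cursors c1@1 c2@6, authorship ........
After op 3 (insert('c')): buffer="fcfevwgcfr" (len 10), cursors c1@2 c2@8, authorship .1.....2..
After op 4 (add_cursor(5)): buffer="fcfevwgcfr" (len 10), cursors c1@2 c3@5 c2@8, authorship .1.....2..
After op 5 (move_left): buffer="fcfevwgcfr" (len 10), cursors c1@1 c3@4 c2@7, authorship .1.....2..
After op 6 (move_left): buffer="fcfevwgcfr" (len 10), cursors c1@0 c3@3 c2@6, authorship .1.....2..
After op 7 (insert('n')): buffer="nfcfnevwngcfr" (len 13), cursors c1@1 c3@5 c2@9, authorship 1.1.3...2.2..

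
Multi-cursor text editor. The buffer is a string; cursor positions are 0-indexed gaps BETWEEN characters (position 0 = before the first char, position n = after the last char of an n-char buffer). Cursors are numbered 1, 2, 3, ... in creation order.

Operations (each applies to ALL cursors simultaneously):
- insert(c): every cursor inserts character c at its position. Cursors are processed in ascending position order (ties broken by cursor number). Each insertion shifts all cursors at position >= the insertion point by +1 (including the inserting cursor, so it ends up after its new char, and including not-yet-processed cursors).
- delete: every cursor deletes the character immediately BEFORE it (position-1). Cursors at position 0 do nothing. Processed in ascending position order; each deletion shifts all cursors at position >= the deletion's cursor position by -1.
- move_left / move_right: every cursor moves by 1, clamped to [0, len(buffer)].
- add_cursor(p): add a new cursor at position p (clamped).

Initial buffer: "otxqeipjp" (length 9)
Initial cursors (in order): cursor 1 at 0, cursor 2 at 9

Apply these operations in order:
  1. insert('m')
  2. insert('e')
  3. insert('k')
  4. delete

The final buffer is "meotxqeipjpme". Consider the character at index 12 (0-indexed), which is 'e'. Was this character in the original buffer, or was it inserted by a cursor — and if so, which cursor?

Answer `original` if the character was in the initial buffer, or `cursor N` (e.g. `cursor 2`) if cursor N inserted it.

After op 1 (insert('m')): buffer="motxqeipjpm" (len 11), cursors c1@1 c2@11, authorship 1.........2
After op 2 (insert('e')): buffer="meotxqeipjpme" (len 13), cursors c1@2 c2@13, authorship 11.........22
After op 3 (insert('k')): buffer="mekotxqeipjpmek" (len 15), cursors c1@3 c2@15, authorship 111.........222
After op 4 (delete): buffer="meotxqeipjpme" (len 13), cursors c1@2 c2@13, authorship 11.........22
Authorship (.=original, N=cursor N): 1 1 . . . . . . . . . 2 2
Index 12: author = 2

Answer: cursor 2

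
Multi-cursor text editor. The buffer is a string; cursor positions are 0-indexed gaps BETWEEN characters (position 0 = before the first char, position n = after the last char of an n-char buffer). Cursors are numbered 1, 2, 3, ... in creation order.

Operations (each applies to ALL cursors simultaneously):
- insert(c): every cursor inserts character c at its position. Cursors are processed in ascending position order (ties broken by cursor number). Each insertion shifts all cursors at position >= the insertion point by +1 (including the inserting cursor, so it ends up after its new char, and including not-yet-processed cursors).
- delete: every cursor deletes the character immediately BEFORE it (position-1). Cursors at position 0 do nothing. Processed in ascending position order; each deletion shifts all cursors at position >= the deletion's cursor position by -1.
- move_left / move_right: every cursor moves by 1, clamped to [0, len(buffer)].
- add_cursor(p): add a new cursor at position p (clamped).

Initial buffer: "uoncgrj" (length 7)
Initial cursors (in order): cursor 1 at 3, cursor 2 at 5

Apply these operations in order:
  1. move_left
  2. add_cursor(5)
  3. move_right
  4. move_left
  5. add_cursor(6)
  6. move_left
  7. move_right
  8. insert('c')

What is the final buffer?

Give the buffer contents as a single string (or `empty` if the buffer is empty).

After op 1 (move_left): buffer="uoncgrj" (len 7), cursors c1@2 c2@4, authorship .......
After op 2 (add_cursor(5)): buffer="uoncgrj" (len 7), cursors c1@2 c2@4 c3@5, authorship .......
After op 3 (move_right): buffer="uoncgrj" (len 7), cursors c1@3 c2@5 c3@6, authorship .......
After op 4 (move_left): buffer="uoncgrj" (len 7), cursors c1@2 c2@4 c3@5, authorship .......
After op 5 (add_cursor(6)): buffer="uoncgrj" (len 7), cursors c1@2 c2@4 c3@5 c4@6, authorship .......
After op 6 (move_left): buffer="uoncgrj" (len 7), cursors c1@1 c2@3 c3@4 c4@5, authorship .......
After op 7 (move_right): buffer="uoncgrj" (len 7), cursors c1@2 c2@4 c3@5 c4@6, authorship .......
After op 8 (insert('c')): buffer="uocnccgcrcj" (len 11), cursors c1@3 c2@6 c3@8 c4@10, authorship ..1..2.3.4.

Answer: uocnccgcrcj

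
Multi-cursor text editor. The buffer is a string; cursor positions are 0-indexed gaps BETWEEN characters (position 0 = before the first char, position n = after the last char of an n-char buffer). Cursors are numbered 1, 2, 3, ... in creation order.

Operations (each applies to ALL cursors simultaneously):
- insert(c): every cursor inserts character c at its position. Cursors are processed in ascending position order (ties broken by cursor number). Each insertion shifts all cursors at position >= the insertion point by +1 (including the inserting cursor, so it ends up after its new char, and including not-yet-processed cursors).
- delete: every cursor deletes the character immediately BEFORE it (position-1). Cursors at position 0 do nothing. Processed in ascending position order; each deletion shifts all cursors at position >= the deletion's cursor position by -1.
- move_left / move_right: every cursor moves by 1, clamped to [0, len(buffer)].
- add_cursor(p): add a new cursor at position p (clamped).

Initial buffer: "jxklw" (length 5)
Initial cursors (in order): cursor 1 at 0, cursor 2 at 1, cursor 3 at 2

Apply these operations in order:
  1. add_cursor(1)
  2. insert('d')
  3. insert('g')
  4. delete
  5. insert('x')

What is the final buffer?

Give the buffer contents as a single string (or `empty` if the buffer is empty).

Answer: dxjddxxxdxklw

Derivation:
After op 1 (add_cursor(1)): buffer="jxklw" (len 5), cursors c1@0 c2@1 c4@1 c3@2, authorship .....
After op 2 (insert('d')): buffer="djddxdklw" (len 9), cursors c1@1 c2@4 c4@4 c3@6, authorship 1.24.3...
After op 3 (insert('g')): buffer="dgjddggxdgklw" (len 13), cursors c1@2 c2@7 c4@7 c3@10, authorship 11.2424.33...
After op 4 (delete): buffer="djddxdklw" (len 9), cursors c1@1 c2@4 c4@4 c3@6, authorship 1.24.3...
After op 5 (insert('x')): buffer="dxjddxxxdxklw" (len 13), cursors c1@2 c2@7 c4@7 c3@10, authorship 11.2424.33...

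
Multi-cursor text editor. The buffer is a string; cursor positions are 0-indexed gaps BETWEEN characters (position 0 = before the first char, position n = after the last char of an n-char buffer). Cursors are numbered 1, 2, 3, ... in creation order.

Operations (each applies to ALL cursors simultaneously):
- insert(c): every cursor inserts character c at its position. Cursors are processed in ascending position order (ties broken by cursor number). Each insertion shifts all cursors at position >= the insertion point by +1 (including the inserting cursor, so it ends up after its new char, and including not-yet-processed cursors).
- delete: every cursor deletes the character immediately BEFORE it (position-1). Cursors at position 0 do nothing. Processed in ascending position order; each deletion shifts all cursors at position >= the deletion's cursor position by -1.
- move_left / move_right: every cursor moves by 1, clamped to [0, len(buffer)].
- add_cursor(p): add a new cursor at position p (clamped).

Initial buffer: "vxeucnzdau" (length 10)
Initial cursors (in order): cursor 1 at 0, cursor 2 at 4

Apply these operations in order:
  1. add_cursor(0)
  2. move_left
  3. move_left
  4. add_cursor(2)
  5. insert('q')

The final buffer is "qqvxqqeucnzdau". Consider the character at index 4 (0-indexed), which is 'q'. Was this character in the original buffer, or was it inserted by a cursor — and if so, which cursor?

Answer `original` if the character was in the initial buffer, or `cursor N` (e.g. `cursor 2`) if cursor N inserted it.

After op 1 (add_cursor(0)): buffer="vxeucnzdau" (len 10), cursors c1@0 c3@0 c2@4, authorship ..........
After op 2 (move_left): buffer="vxeucnzdau" (len 10), cursors c1@0 c3@0 c2@3, authorship ..........
After op 3 (move_left): buffer="vxeucnzdau" (len 10), cursors c1@0 c3@0 c2@2, authorship ..........
After op 4 (add_cursor(2)): buffer="vxeucnzdau" (len 10), cursors c1@0 c3@0 c2@2 c4@2, authorship ..........
After op 5 (insert('q')): buffer="qqvxqqeucnzdau" (len 14), cursors c1@2 c3@2 c2@6 c4@6, authorship 13..24........
Authorship (.=original, N=cursor N): 1 3 . . 2 4 . . . . . . . .
Index 4: author = 2

Answer: cursor 2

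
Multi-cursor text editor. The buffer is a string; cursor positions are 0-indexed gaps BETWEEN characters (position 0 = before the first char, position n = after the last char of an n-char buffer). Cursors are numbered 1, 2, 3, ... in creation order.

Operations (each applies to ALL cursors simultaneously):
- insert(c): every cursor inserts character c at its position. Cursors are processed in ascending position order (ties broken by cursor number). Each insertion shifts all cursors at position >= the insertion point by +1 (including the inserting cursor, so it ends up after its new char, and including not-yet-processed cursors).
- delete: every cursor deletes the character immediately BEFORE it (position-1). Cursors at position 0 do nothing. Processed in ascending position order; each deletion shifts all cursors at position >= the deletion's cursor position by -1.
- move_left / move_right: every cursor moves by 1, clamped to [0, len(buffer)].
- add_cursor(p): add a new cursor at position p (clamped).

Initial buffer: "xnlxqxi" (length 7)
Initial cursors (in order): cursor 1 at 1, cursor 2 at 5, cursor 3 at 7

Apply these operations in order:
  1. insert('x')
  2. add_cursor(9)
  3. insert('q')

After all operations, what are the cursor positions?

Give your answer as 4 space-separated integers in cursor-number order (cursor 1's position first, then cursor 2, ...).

Answer: 3 9 14 12

Derivation:
After op 1 (insert('x')): buffer="xxnlxqxxix" (len 10), cursors c1@2 c2@7 c3@10, authorship .1....2..3
After op 2 (add_cursor(9)): buffer="xxnlxqxxix" (len 10), cursors c1@2 c2@7 c4@9 c3@10, authorship .1....2..3
After op 3 (insert('q')): buffer="xxqnlxqxqxiqxq" (len 14), cursors c1@3 c2@9 c4@12 c3@14, authorship .11....22..433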